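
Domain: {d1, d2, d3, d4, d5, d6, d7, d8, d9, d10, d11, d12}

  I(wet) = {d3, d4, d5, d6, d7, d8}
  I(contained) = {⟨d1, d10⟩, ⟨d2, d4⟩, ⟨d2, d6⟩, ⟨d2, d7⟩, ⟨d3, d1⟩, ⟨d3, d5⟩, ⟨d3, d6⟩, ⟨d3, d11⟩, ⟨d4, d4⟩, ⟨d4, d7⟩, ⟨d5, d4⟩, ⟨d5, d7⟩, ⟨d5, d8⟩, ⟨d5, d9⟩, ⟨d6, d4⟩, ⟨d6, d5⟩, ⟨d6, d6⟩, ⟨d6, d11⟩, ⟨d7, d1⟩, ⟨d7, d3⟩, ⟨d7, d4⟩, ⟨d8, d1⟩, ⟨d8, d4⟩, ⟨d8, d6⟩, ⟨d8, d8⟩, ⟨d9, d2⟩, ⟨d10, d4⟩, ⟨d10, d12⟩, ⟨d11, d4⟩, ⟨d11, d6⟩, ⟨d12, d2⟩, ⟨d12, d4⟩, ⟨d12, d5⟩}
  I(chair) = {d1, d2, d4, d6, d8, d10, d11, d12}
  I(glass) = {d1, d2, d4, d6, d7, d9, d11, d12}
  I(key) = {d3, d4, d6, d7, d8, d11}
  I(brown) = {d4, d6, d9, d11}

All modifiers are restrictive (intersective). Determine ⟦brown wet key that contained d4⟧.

{d4, d6}

⟦that contained d4⟧ = {x : ⟨x, d4⟩ ∈ ⟦contained⟧} = {d2, d4, d5, d6, d7, d8, d10, d11, d12}
⟦key⟧ = {d3, d4, d6, d7, d8, d11}
… ∩ ⟦that contained d4⟧ = {d3, d4, d6, d7, d8, d11} ∩ {d2, d4, d5, d6, d7, d8, d10, d11, d12} = {d4, d6, d7, d8, d11}
… ∩ ⟦brown⟧ = {d4, d6, d7, d8, d11} ∩ {d4, d6, d9, d11} = {d4, d6, d11}
… ∩ ⟦wet⟧ = {d4, d6, d11} ∩ {d3, d4, d5, d6, d7, d8} = {d4, d6}
So ⟦brown wet key that contained d4⟧ = {d4, d6}.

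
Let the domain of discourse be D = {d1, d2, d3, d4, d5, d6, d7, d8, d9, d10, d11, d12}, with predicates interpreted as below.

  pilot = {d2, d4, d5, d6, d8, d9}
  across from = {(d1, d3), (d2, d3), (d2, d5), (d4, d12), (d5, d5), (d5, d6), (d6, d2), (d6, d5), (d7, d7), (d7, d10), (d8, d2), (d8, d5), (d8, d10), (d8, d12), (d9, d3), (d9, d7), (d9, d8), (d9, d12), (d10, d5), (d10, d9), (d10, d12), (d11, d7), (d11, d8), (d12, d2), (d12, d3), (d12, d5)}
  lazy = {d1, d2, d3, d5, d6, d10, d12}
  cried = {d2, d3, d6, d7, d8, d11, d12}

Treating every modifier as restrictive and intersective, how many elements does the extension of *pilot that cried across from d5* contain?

⟦that cried⟧ = ⟦cried⟧ = {d2, d3, d6, d7, d8, d11, d12}
⟦across from d5⟧ = {x : ⟨x, d5⟩ ∈ ⟦across from⟧} = {d2, d5, d6, d8, d10, d12}
⟦pilot⟧ = {d2, d4, d5, d6, d8, d9}
… ∩ ⟦that cried⟧ = {d2, d4, d5, d6, d8, d9} ∩ {d2, d3, d6, d7, d8, d11, d12} = {d2, d6, d8}
… ∩ ⟦across from d5⟧ = {d2, d6, d8} ∩ {d2, d5, d6, d8, d10, d12} = {d2, d6, d8}
⟦pilot that cried across from d5⟧ = {d2, d6, d8}, so the cardinality is 3.

3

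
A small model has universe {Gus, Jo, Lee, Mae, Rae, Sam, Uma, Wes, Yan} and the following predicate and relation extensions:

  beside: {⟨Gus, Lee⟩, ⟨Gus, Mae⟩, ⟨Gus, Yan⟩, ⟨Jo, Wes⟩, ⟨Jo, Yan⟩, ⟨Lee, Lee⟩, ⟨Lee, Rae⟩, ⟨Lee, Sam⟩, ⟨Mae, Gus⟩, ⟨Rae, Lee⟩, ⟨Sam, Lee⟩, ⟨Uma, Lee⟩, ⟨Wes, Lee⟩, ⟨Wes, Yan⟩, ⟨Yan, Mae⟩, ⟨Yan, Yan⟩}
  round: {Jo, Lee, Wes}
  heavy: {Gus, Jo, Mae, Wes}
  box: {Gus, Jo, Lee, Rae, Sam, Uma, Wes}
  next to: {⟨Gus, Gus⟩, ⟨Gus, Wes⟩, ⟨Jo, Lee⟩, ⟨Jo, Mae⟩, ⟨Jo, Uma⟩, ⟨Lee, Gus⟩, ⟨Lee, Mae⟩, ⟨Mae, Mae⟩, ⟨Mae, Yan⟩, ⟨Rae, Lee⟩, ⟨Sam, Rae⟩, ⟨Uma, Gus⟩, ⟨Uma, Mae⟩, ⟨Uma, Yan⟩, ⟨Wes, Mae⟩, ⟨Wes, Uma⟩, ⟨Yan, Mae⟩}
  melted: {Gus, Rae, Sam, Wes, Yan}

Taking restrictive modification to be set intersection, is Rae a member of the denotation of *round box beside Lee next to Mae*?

⟦beside Lee⟧ = {x : ⟨x, Lee⟩ ∈ ⟦beside⟧} = {Gus, Lee, Rae, Sam, Uma, Wes}
⟦next to Mae⟧ = {x : ⟨x, Mae⟩ ∈ ⟦next to⟧} = {Jo, Lee, Mae, Uma, Wes, Yan}
⟦box⟧ = {Gus, Jo, Lee, Rae, Sam, Uma, Wes}
… ∩ ⟦beside Lee⟧ = {Gus, Jo, Lee, Rae, Sam, Uma, Wes} ∩ {Gus, Lee, Rae, Sam, Uma, Wes} = {Gus, Lee, Rae, Sam, Uma, Wes}
… ∩ ⟦next to Mae⟧ = {Gus, Lee, Rae, Sam, Uma, Wes} ∩ {Jo, Lee, Mae, Uma, Wes, Yan} = {Lee, Uma, Wes}
… ∩ ⟦round⟧ = {Lee, Uma, Wes} ∩ {Jo, Lee, Wes} = {Lee, Wes}
⟦round box beside Lee next to Mae⟧ = {Lee, Wes}; Rae ∉ this set.

no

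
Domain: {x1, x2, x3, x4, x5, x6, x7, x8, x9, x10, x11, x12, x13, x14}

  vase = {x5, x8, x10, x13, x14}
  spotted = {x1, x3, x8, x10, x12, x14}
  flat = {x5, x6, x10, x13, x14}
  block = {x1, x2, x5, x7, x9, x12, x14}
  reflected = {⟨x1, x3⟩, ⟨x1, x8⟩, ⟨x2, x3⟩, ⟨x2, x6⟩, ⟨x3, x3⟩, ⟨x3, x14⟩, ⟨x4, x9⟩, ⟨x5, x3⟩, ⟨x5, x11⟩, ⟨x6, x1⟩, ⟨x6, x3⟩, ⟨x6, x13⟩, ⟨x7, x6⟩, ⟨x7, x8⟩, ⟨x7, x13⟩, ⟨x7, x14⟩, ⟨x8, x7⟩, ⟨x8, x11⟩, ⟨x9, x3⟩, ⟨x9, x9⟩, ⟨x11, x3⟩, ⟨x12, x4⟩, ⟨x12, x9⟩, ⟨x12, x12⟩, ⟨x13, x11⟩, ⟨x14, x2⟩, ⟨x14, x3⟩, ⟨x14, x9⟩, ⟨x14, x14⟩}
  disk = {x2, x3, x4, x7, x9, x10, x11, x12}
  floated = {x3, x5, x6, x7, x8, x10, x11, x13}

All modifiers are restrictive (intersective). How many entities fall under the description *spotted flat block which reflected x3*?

1

⟦which reflected x3⟧ = {x : ⟨x, x3⟩ ∈ ⟦reflected⟧} = {x1, x2, x3, x5, x6, x9, x11, x14}
⟦block⟧ = {x1, x2, x5, x7, x9, x12, x14}
… ∩ ⟦which reflected x3⟧ = {x1, x2, x5, x7, x9, x12, x14} ∩ {x1, x2, x3, x5, x6, x9, x11, x14} = {x1, x2, x5, x9, x14}
… ∩ ⟦spotted⟧ = {x1, x2, x5, x9, x14} ∩ {x1, x3, x8, x10, x12, x14} = {x1, x14}
… ∩ ⟦flat⟧ = {x1, x14} ∩ {x5, x6, x10, x13, x14} = {x14}
⟦spotted flat block which reflected x3⟧ = {x14}, so the cardinality is 1.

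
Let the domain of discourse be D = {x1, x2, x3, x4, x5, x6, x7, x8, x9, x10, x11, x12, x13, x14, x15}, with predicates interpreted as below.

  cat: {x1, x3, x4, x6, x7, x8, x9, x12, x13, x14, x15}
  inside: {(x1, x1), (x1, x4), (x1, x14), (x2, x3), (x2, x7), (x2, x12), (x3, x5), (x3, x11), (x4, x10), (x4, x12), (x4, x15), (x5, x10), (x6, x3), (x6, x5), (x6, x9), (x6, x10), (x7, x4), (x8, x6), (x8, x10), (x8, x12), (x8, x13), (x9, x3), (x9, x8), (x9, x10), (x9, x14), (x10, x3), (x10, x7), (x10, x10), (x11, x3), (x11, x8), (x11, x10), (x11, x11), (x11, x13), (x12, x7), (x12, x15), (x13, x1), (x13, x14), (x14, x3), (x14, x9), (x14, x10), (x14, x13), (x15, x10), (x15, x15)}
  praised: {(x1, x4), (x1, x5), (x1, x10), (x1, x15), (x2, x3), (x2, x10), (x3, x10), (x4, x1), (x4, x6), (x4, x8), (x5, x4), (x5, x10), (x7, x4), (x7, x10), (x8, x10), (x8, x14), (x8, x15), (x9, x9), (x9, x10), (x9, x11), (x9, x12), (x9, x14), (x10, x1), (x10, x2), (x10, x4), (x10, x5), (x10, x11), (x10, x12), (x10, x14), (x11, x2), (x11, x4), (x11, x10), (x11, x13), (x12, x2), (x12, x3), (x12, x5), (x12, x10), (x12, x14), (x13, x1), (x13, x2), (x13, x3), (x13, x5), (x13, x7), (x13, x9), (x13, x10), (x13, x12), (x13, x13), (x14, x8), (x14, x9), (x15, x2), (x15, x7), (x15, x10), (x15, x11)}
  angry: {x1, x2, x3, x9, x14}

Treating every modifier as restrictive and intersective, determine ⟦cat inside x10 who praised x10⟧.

{x8, x9, x15}

⟦inside x10⟧ = {x : ⟨x, x10⟩ ∈ ⟦inside⟧} = {x4, x5, x6, x8, x9, x10, x11, x14, x15}
⟦who praised x10⟧ = {x : ⟨x, x10⟩ ∈ ⟦praised⟧} = {x1, x2, x3, x5, x7, x8, x9, x11, x12, x13, x15}
⟦cat⟧ = {x1, x3, x4, x6, x7, x8, x9, x12, x13, x14, x15}
… ∩ ⟦inside x10⟧ = {x1, x3, x4, x6, x7, x8, x9, x12, x13, x14, x15} ∩ {x4, x5, x6, x8, x9, x10, x11, x14, x15} = {x4, x6, x8, x9, x14, x15}
… ∩ ⟦who praised x10⟧ = {x4, x6, x8, x9, x14, x15} ∩ {x1, x2, x3, x5, x7, x8, x9, x11, x12, x13, x15} = {x8, x9, x15}
So ⟦cat inside x10 who praised x10⟧ = {x8, x9, x15}.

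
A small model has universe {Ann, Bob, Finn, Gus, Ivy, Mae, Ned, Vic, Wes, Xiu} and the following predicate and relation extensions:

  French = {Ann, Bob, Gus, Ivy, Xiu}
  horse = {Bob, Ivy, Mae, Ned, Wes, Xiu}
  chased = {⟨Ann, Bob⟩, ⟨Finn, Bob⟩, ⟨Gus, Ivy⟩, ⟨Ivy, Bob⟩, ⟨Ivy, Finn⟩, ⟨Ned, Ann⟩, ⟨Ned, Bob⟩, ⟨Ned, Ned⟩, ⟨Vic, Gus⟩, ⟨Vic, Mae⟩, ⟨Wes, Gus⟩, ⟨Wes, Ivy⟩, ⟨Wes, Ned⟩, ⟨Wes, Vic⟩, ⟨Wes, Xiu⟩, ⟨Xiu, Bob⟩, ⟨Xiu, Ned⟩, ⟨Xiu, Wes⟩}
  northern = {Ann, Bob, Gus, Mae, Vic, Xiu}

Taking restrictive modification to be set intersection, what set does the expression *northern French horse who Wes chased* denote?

⟦who Wes chased⟧ = {x : ⟨Wes, x⟩ ∈ ⟦chased⟧} = {Gus, Ivy, Ned, Vic, Xiu}
⟦horse⟧ = {Bob, Ivy, Mae, Ned, Wes, Xiu}
… ∩ ⟦who Wes chased⟧ = {Bob, Ivy, Mae, Ned, Wes, Xiu} ∩ {Gus, Ivy, Ned, Vic, Xiu} = {Ivy, Ned, Xiu}
… ∩ ⟦northern⟧ = {Ivy, Ned, Xiu} ∩ {Ann, Bob, Gus, Mae, Vic, Xiu} = {Xiu}
… ∩ ⟦French⟧ = {Xiu} ∩ {Ann, Bob, Gus, Ivy, Xiu} = {Xiu}
So ⟦northern French horse who Wes chased⟧ = {Xiu}.

{Xiu}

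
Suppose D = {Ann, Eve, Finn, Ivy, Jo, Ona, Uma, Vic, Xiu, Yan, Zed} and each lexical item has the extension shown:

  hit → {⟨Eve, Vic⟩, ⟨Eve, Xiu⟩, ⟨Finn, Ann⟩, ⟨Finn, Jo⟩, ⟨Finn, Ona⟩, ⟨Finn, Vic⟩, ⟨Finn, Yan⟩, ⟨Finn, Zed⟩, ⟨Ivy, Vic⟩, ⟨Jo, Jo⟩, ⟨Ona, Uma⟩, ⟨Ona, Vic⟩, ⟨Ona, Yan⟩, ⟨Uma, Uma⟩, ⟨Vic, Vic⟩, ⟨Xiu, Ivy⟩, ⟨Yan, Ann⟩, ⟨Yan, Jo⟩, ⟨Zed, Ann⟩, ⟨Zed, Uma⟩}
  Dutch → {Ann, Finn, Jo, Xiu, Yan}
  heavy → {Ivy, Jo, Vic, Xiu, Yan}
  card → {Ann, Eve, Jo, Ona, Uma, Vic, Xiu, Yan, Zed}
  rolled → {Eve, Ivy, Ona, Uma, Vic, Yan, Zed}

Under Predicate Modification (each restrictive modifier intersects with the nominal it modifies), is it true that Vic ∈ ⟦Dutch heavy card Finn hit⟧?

no

⟦Finn hit⟧ = {x : ⟨Finn, x⟩ ∈ ⟦hit⟧} = {Ann, Jo, Ona, Vic, Yan, Zed}
⟦card⟧ = {Ann, Eve, Jo, Ona, Uma, Vic, Xiu, Yan, Zed}
… ∩ ⟦Finn hit⟧ = {Ann, Eve, Jo, Ona, Uma, Vic, Xiu, Yan, Zed} ∩ {Ann, Jo, Ona, Vic, Yan, Zed} = {Ann, Jo, Ona, Vic, Yan, Zed}
… ∩ ⟦Dutch⟧ = {Ann, Jo, Ona, Vic, Yan, Zed} ∩ {Ann, Finn, Jo, Xiu, Yan} = {Ann, Jo, Yan}
… ∩ ⟦heavy⟧ = {Ann, Jo, Yan} ∩ {Ivy, Jo, Vic, Xiu, Yan} = {Jo, Yan}
⟦Dutch heavy card Finn hit⟧ = {Jo, Yan}; Vic ∉ this set.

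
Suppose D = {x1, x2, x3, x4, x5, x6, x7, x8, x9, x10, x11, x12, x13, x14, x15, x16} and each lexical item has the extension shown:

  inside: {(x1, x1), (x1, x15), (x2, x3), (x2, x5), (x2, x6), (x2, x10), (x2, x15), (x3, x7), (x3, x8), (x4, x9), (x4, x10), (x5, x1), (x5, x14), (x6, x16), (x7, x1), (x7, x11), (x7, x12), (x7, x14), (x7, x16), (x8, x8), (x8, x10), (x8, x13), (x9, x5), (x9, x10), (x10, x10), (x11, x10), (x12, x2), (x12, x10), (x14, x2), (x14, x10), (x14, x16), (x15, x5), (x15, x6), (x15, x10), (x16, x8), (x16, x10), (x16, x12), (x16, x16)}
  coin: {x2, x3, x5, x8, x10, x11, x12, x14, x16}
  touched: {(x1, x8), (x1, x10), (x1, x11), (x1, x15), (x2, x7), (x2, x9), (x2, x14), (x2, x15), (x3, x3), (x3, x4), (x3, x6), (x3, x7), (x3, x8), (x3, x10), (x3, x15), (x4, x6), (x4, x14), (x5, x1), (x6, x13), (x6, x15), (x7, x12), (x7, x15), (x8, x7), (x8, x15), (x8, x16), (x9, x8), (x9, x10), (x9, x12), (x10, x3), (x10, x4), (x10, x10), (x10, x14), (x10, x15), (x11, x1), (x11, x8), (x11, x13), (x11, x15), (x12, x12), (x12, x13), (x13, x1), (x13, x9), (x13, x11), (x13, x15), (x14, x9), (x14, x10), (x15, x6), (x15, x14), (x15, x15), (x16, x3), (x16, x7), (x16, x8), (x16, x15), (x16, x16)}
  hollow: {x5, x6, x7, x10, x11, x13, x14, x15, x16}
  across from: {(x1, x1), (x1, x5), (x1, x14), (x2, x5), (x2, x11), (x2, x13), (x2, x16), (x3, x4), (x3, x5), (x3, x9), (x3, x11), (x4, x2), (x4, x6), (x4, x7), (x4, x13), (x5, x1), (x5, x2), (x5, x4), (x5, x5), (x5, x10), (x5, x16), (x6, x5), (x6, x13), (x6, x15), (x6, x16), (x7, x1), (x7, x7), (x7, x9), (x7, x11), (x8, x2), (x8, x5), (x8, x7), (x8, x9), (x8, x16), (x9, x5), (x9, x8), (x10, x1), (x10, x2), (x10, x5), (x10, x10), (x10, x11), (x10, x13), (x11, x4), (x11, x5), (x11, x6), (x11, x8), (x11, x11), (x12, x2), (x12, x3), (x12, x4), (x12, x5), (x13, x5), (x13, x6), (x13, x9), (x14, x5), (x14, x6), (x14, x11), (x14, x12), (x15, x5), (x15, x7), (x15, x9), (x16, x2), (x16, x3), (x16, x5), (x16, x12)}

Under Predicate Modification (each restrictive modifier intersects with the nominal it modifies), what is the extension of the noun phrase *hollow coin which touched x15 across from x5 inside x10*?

{x10, x11, x16}

⟦which touched x15⟧ = {x : ⟨x, x15⟩ ∈ ⟦touched⟧} = {x1, x2, x3, x6, x7, x8, x10, x11, x13, x15, x16}
⟦across from x5⟧ = {x : ⟨x, x5⟩ ∈ ⟦across from⟧} = {x1, x2, x3, x5, x6, x8, x9, x10, x11, x12, x13, x14, x15, x16}
⟦inside x10⟧ = {x : ⟨x, x10⟩ ∈ ⟦inside⟧} = {x2, x4, x8, x9, x10, x11, x12, x14, x15, x16}
⟦coin⟧ = {x2, x3, x5, x8, x10, x11, x12, x14, x16}
… ∩ ⟦which touched x15⟧ = {x2, x3, x5, x8, x10, x11, x12, x14, x16} ∩ {x1, x2, x3, x6, x7, x8, x10, x11, x13, x15, x16} = {x2, x3, x8, x10, x11, x16}
… ∩ ⟦across from x5⟧ = {x2, x3, x8, x10, x11, x16} ∩ {x1, x2, x3, x5, x6, x8, x9, x10, x11, x12, x13, x14, x15, x16} = {x2, x3, x8, x10, x11, x16}
… ∩ ⟦inside x10⟧ = {x2, x3, x8, x10, x11, x16} ∩ {x2, x4, x8, x9, x10, x11, x12, x14, x15, x16} = {x2, x8, x10, x11, x16}
… ∩ ⟦hollow⟧ = {x2, x8, x10, x11, x16} ∩ {x5, x6, x7, x10, x11, x13, x14, x15, x16} = {x10, x11, x16}
So ⟦hollow coin which touched x15 across from x5 inside x10⟧ = {x10, x11, x16}.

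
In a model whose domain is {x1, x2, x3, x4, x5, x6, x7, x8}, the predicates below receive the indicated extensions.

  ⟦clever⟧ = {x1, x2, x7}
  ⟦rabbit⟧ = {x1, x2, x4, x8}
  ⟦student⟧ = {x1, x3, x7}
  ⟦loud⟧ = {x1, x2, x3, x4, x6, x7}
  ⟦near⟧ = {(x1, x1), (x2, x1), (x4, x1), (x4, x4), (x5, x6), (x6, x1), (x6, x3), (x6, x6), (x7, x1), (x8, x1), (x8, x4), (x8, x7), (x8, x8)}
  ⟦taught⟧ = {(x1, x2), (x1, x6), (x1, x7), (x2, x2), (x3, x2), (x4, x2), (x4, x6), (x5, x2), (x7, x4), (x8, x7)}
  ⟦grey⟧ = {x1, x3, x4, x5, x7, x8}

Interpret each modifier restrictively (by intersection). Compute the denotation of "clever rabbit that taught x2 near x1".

{x1, x2}

⟦that taught x2⟧ = {x : ⟨x, x2⟩ ∈ ⟦taught⟧} = {x1, x2, x3, x4, x5}
⟦near x1⟧ = {x : ⟨x, x1⟩ ∈ ⟦near⟧} = {x1, x2, x4, x6, x7, x8}
⟦rabbit⟧ = {x1, x2, x4, x8}
… ∩ ⟦that taught x2⟧ = {x1, x2, x4, x8} ∩ {x1, x2, x3, x4, x5} = {x1, x2, x4}
… ∩ ⟦near x1⟧ = {x1, x2, x4} ∩ {x1, x2, x4, x6, x7, x8} = {x1, x2, x4}
… ∩ ⟦clever⟧ = {x1, x2, x4} ∩ {x1, x2, x7} = {x1, x2}
So ⟦clever rabbit that taught x2 near x1⟧ = {x1, x2}.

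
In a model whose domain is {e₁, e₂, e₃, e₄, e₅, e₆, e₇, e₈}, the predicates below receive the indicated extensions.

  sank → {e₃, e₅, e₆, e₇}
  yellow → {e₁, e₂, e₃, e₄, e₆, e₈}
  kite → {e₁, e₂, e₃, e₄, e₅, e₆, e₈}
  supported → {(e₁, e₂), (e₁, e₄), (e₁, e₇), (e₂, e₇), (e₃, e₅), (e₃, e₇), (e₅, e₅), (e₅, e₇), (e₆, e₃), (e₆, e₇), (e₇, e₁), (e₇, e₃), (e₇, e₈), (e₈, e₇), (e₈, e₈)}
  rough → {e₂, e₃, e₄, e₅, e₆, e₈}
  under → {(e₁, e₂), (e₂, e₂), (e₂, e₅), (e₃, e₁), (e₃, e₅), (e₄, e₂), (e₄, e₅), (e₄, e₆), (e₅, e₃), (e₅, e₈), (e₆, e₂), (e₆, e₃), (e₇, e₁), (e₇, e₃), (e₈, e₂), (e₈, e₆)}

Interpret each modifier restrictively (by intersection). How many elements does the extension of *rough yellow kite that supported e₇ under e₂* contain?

3

⟦that supported e₇⟧ = {x : ⟨x, e₇⟩ ∈ ⟦supported⟧} = {e₁, e₂, e₃, e₅, e₆, e₈}
⟦under e₂⟧ = {x : ⟨x, e₂⟩ ∈ ⟦under⟧} = {e₁, e₂, e₄, e₆, e₈}
⟦kite⟧ = {e₁, e₂, e₃, e₄, e₅, e₆, e₈}
… ∩ ⟦that supported e₇⟧ = {e₁, e₂, e₃, e₄, e₅, e₆, e₈} ∩ {e₁, e₂, e₃, e₅, e₆, e₈} = {e₁, e₂, e₃, e₅, e₆, e₈}
… ∩ ⟦under e₂⟧ = {e₁, e₂, e₃, e₅, e₆, e₈} ∩ {e₁, e₂, e₄, e₆, e₈} = {e₁, e₂, e₆, e₈}
… ∩ ⟦rough⟧ = {e₁, e₂, e₆, e₈} ∩ {e₂, e₃, e₄, e₅, e₆, e₈} = {e₂, e₆, e₈}
… ∩ ⟦yellow⟧ = {e₂, e₆, e₈} ∩ {e₁, e₂, e₃, e₄, e₆, e₈} = {e₂, e₆, e₈}
⟦rough yellow kite that supported e₇ under e₂⟧ = {e₂, e₆, e₈}, so the cardinality is 3.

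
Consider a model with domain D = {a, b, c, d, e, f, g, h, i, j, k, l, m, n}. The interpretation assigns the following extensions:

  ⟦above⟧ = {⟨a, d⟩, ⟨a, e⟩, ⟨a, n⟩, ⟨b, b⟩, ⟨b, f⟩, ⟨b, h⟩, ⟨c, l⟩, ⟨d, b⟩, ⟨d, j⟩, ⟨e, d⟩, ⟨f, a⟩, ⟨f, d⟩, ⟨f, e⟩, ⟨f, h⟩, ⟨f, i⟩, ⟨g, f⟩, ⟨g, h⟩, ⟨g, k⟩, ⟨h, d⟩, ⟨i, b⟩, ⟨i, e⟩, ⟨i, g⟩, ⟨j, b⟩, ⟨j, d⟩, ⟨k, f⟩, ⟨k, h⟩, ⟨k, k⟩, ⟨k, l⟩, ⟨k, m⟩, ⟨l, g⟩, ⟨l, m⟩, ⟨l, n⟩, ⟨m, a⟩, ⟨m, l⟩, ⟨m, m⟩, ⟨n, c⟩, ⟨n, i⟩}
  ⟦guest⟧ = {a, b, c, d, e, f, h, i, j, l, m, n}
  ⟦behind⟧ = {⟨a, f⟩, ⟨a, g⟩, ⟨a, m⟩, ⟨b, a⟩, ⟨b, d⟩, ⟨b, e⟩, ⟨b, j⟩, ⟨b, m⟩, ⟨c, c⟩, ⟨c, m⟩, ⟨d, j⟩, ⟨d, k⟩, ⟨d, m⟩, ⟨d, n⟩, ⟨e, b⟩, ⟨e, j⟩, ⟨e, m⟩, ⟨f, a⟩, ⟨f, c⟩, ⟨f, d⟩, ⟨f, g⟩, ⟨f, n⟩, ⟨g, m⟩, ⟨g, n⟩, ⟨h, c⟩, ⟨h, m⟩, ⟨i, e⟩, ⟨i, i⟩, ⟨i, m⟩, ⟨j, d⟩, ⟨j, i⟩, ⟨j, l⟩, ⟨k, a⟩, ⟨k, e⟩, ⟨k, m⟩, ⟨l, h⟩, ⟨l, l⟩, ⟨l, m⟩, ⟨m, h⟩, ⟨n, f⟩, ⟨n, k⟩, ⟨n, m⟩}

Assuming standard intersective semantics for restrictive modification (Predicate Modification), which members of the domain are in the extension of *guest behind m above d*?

⟦behind m⟧ = {x : ⟨x, m⟩ ∈ ⟦behind⟧} = {a, b, c, d, e, g, h, i, k, l, n}
⟦above d⟧ = {x : ⟨x, d⟩ ∈ ⟦above⟧} = {a, e, f, h, j}
⟦guest⟧ = {a, b, c, d, e, f, h, i, j, l, m, n}
… ∩ ⟦behind m⟧ = {a, b, c, d, e, f, h, i, j, l, m, n} ∩ {a, b, c, d, e, g, h, i, k, l, n} = {a, b, c, d, e, h, i, l, n}
… ∩ ⟦above d⟧ = {a, b, c, d, e, h, i, l, n} ∩ {a, e, f, h, j} = {a, e, h}
So ⟦guest behind m above d⟧ = {a, e, h}.

{a, e, h}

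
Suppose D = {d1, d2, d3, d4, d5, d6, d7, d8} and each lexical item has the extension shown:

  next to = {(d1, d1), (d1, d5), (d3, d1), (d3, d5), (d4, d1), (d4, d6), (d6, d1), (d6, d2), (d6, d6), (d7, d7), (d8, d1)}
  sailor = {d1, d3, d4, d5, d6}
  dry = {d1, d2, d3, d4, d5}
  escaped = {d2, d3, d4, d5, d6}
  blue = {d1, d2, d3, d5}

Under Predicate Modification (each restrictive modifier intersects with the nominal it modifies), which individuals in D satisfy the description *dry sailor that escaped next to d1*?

{d3, d4}

⟦that escaped⟧ = ⟦escaped⟧ = {d2, d3, d4, d5, d6}
⟦next to d1⟧ = {x : ⟨x, d1⟩ ∈ ⟦next to⟧} = {d1, d3, d4, d6, d8}
⟦sailor⟧ = {d1, d3, d4, d5, d6}
… ∩ ⟦that escaped⟧ = {d1, d3, d4, d5, d6} ∩ {d2, d3, d4, d5, d6} = {d3, d4, d5, d6}
… ∩ ⟦next to d1⟧ = {d3, d4, d5, d6} ∩ {d1, d3, d4, d6, d8} = {d3, d4, d6}
… ∩ ⟦dry⟧ = {d3, d4, d6} ∩ {d1, d2, d3, d4, d5} = {d3, d4}
So ⟦dry sailor that escaped next to d1⟧ = {d3, d4}.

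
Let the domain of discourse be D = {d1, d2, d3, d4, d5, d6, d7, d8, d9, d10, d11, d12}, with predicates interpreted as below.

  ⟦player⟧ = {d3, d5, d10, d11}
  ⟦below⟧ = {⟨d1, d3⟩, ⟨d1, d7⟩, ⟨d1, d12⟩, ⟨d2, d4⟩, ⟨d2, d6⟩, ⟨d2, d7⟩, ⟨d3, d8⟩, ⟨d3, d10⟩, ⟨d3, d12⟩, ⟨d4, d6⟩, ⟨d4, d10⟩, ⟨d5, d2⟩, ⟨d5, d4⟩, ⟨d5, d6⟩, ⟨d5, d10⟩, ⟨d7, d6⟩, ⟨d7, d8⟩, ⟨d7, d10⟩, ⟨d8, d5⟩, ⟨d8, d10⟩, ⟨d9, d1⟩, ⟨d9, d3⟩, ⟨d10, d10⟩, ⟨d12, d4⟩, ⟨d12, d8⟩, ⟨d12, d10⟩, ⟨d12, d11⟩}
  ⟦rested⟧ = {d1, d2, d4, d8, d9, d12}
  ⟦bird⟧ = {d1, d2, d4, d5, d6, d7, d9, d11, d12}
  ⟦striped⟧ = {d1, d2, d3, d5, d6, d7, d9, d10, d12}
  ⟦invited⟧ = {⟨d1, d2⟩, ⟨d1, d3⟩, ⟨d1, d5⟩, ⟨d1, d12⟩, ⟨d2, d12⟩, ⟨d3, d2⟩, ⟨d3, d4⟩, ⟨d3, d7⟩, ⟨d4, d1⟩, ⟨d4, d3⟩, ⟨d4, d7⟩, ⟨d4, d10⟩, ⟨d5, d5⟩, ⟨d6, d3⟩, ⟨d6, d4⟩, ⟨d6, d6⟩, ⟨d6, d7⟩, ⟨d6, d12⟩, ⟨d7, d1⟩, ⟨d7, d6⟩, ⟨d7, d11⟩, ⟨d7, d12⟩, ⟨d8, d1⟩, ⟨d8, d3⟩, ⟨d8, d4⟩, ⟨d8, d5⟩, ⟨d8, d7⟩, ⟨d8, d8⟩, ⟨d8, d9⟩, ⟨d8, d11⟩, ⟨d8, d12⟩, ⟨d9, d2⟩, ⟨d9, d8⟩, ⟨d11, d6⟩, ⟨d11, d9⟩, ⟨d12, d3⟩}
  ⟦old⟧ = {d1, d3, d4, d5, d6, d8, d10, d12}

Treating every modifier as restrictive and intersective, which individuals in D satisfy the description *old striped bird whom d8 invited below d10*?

⟦whom d8 invited⟧ = {x : ⟨d8, x⟩ ∈ ⟦invited⟧} = {d1, d3, d4, d5, d7, d8, d9, d11, d12}
⟦below d10⟧ = {x : ⟨x, d10⟩ ∈ ⟦below⟧} = {d3, d4, d5, d7, d8, d10, d12}
⟦bird⟧ = {d1, d2, d4, d5, d6, d7, d9, d11, d12}
… ∩ ⟦whom d8 invited⟧ = {d1, d2, d4, d5, d6, d7, d9, d11, d12} ∩ {d1, d3, d4, d5, d7, d8, d9, d11, d12} = {d1, d4, d5, d7, d9, d11, d12}
… ∩ ⟦below d10⟧ = {d1, d4, d5, d7, d9, d11, d12} ∩ {d3, d4, d5, d7, d8, d10, d12} = {d4, d5, d7, d12}
… ∩ ⟦old⟧ = {d4, d5, d7, d12} ∩ {d1, d3, d4, d5, d6, d8, d10, d12} = {d4, d5, d12}
… ∩ ⟦striped⟧ = {d4, d5, d12} ∩ {d1, d2, d3, d5, d6, d7, d9, d10, d12} = {d5, d12}
So ⟦old striped bird whom d8 invited below d10⟧ = {d5, d12}.

{d5, d12}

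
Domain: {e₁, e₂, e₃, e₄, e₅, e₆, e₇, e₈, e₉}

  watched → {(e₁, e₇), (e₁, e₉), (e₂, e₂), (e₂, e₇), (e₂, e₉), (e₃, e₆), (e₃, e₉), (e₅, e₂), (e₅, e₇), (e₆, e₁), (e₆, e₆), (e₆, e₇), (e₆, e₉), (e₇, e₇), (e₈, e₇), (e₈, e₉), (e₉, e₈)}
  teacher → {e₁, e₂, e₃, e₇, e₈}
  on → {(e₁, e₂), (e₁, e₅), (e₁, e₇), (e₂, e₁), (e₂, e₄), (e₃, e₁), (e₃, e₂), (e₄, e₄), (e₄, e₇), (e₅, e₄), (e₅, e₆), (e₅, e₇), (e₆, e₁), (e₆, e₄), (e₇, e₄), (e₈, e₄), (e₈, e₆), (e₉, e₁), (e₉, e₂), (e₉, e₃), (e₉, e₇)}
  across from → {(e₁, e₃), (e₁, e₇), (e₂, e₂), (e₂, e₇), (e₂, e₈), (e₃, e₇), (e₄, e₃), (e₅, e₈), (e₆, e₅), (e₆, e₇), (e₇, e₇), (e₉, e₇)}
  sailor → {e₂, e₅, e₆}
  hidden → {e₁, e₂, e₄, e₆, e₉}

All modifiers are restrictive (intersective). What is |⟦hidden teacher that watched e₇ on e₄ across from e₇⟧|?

⟦that watched e₇⟧ = {x : ⟨x, e₇⟩ ∈ ⟦watched⟧} = {e₁, e₂, e₅, e₆, e₇, e₈}
⟦on e₄⟧ = {x : ⟨x, e₄⟩ ∈ ⟦on⟧} = {e₂, e₄, e₅, e₆, e₇, e₈}
⟦across from e₇⟧ = {x : ⟨x, e₇⟩ ∈ ⟦across from⟧} = {e₁, e₂, e₃, e₆, e₇, e₉}
⟦teacher⟧ = {e₁, e₂, e₃, e₇, e₈}
… ∩ ⟦that watched e₇⟧ = {e₁, e₂, e₃, e₇, e₈} ∩ {e₁, e₂, e₅, e₆, e₇, e₈} = {e₁, e₂, e₇, e₈}
… ∩ ⟦on e₄⟧ = {e₁, e₂, e₇, e₈} ∩ {e₂, e₄, e₅, e₆, e₇, e₈} = {e₂, e₇, e₈}
… ∩ ⟦across from e₇⟧ = {e₂, e₇, e₈} ∩ {e₁, e₂, e₃, e₆, e₇, e₉} = {e₂, e₇}
… ∩ ⟦hidden⟧ = {e₂, e₇} ∩ {e₁, e₂, e₄, e₆, e₉} = {e₂}
⟦hidden teacher that watched e₇ on e₄ across from e₇⟧ = {e₂}, so the cardinality is 1.

1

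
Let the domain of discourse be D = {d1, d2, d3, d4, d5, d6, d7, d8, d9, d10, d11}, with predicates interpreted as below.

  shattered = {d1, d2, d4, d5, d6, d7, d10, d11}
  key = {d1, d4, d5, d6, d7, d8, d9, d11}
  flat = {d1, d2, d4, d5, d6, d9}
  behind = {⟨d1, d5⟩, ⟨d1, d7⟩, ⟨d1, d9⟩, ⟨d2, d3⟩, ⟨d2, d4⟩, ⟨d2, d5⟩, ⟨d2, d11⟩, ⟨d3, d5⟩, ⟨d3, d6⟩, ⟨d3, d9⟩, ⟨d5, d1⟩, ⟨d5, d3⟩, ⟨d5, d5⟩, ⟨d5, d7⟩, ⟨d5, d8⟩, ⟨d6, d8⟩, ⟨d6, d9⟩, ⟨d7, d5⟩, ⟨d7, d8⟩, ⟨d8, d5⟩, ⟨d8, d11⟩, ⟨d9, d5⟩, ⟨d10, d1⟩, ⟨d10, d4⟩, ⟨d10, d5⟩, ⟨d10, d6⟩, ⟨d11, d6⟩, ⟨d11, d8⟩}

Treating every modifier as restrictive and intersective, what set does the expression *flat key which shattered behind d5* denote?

⟦which shattered⟧ = ⟦shattered⟧ = {d1, d2, d4, d5, d6, d7, d10, d11}
⟦behind d5⟧ = {x : ⟨x, d5⟩ ∈ ⟦behind⟧} = {d1, d2, d3, d5, d7, d8, d9, d10}
⟦key⟧ = {d1, d4, d5, d6, d7, d8, d9, d11}
… ∩ ⟦which shattered⟧ = {d1, d4, d5, d6, d7, d8, d9, d11} ∩ {d1, d2, d4, d5, d6, d7, d10, d11} = {d1, d4, d5, d6, d7, d11}
… ∩ ⟦behind d5⟧ = {d1, d4, d5, d6, d7, d11} ∩ {d1, d2, d3, d5, d7, d8, d9, d10} = {d1, d5, d7}
… ∩ ⟦flat⟧ = {d1, d5, d7} ∩ {d1, d2, d4, d5, d6, d9} = {d1, d5}
So ⟦flat key which shattered behind d5⟧ = {d1, d5}.

{d1, d5}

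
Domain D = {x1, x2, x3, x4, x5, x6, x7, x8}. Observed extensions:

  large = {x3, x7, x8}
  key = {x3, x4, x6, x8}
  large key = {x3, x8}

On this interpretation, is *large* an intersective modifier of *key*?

yes

⟦large⟧ ∩ ⟦key⟧ = {x3, x7, x8} ∩ {x3, x4, x6, x8} = {x3, x8}
Observed ⟦large key⟧ = {x3, x8}.
These coincide, so the modifier is intersective here.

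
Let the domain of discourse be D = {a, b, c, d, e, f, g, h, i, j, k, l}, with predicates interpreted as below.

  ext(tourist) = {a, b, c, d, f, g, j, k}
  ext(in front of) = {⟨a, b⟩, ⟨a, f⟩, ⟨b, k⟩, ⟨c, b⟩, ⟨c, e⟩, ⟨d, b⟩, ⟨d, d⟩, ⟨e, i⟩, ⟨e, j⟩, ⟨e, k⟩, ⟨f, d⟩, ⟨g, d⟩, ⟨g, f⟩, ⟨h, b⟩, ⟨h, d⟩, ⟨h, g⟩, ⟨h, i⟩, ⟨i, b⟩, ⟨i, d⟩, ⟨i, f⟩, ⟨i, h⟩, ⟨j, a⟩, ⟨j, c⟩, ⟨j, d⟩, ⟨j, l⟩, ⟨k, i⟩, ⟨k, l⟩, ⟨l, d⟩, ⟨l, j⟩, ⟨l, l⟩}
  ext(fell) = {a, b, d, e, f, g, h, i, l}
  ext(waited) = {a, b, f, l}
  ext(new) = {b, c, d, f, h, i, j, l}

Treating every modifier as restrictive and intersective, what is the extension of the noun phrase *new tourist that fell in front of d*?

{d, f}

⟦that fell⟧ = ⟦fell⟧ = {a, b, d, e, f, g, h, i, l}
⟦in front of d⟧ = {x : ⟨x, d⟩ ∈ ⟦in front of⟧} = {d, f, g, h, i, j, l}
⟦tourist⟧ = {a, b, c, d, f, g, j, k}
… ∩ ⟦that fell⟧ = {a, b, c, d, f, g, j, k} ∩ {a, b, d, e, f, g, h, i, l} = {a, b, d, f, g}
… ∩ ⟦in front of d⟧ = {a, b, d, f, g} ∩ {d, f, g, h, i, j, l} = {d, f, g}
… ∩ ⟦new⟧ = {d, f, g} ∩ {b, c, d, f, h, i, j, l} = {d, f}
So ⟦new tourist that fell in front of d⟧ = {d, f}.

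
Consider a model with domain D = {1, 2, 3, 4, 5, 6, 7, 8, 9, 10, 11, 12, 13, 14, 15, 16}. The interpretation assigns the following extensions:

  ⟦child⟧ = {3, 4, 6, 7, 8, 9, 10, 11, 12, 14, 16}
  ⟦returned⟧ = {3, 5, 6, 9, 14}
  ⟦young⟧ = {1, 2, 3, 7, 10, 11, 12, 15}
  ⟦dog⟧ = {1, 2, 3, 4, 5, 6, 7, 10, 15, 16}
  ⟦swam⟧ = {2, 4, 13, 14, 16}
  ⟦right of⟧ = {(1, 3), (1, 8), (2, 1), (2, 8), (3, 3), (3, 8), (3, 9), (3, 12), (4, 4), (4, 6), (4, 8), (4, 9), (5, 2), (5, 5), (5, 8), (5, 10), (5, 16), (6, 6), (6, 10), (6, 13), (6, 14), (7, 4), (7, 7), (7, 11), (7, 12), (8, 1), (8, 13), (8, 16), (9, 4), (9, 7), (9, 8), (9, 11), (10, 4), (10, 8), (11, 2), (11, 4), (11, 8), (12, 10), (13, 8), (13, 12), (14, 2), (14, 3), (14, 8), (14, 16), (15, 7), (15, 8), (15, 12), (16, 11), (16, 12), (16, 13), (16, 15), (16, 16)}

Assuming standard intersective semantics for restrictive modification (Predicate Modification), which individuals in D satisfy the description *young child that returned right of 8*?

⟦that returned⟧ = ⟦returned⟧ = {3, 5, 6, 9, 14}
⟦right of 8⟧ = {x : ⟨x, 8⟩ ∈ ⟦right of⟧} = {1, 2, 3, 4, 5, 9, 10, 11, 13, 14, 15}
⟦child⟧ = {3, 4, 6, 7, 8, 9, 10, 11, 12, 14, 16}
… ∩ ⟦that returned⟧ = {3, 4, 6, 7, 8, 9, 10, 11, 12, 14, 16} ∩ {3, 5, 6, 9, 14} = {3, 6, 9, 14}
… ∩ ⟦right of 8⟧ = {3, 6, 9, 14} ∩ {1, 2, 3, 4, 5, 9, 10, 11, 13, 14, 15} = {3, 9, 14}
… ∩ ⟦young⟧ = {3, 9, 14} ∩ {1, 2, 3, 7, 10, 11, 12, 15} = {3}
So ⟦young child that returned right of 8⟧ = {3}.

{3}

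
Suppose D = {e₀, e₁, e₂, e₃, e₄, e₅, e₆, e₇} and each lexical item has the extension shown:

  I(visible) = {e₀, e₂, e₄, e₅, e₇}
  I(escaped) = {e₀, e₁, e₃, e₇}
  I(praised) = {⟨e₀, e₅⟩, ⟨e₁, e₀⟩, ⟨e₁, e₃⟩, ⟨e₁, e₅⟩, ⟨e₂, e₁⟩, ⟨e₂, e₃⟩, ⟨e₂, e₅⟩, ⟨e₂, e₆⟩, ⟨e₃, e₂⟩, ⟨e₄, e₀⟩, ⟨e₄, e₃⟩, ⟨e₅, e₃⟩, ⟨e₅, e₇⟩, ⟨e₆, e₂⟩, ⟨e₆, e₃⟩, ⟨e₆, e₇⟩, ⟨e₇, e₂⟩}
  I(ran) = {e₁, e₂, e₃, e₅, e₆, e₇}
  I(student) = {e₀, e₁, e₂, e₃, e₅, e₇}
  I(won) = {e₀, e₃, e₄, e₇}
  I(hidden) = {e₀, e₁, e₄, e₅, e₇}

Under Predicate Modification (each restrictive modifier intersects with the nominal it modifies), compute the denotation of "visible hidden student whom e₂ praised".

⟦whom e₂ praised⟧ = {x : ⟨e₂, x⟩ ∈ ⟦praised⟧} = {e₁, e₃, e₅, e₆}
⟦student⟧ = {e₀, e₁, e₂, e₃, e₅, e₇}
… ∩ ⟦whom e₂ praised⟧ = {e₀, e₁, e₂, e₃, e₅, e₇} ∩ {e₁, e₃, e₅, e₆} = {e₁, e₃, e₅}
… ∩ ⟦visible⟧ = {e₁, e₃, e₅} ∩ {e₀, e₂, e₄, e₅, e₇} = {e₅}
… ∩ ⟦hidden⟧ = {e₅} ∩ {e₀, e₁, e₄, e₅, e₇} = {e₅}
So ⟦visible hidden student whom e₂ praised⟧ = {e₅}.

{e₅}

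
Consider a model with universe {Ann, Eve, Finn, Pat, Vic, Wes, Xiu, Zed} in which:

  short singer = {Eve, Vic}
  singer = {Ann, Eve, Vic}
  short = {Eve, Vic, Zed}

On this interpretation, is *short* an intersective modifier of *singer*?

yes

⟦short⟧ ∩ ⟦singer⟧ = {Eve, Vic, Zed} ∩ {Ann, Eve, Vic} = {Eve, Vic}
Observed ⟦short singer⟧ = {Eve, Vic}.
These coincide, so the modifier is intersective here.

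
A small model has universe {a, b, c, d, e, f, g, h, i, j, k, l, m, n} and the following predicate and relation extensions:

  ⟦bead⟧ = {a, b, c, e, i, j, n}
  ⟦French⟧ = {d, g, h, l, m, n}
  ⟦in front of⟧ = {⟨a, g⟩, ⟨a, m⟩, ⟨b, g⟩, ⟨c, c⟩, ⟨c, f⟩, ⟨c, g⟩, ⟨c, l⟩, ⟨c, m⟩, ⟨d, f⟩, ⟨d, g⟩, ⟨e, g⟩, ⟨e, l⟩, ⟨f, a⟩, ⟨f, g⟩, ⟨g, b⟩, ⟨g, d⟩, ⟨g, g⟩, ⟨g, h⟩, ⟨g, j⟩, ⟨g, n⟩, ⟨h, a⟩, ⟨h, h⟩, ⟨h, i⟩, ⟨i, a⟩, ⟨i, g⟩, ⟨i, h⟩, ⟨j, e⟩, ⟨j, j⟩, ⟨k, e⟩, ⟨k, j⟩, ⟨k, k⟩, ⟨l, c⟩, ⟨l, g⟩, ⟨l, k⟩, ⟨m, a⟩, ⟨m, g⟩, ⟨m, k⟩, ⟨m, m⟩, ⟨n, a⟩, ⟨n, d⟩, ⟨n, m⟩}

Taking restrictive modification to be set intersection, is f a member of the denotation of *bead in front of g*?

⟦in front of g⟧ = {x : ⟨x, g⟩ ∈ ⟦in front of⟧} = {a, b, c, d, e, f, g, i, l, m}
⟦bead⟧ = {a, b, c, e, i, j, n}
… ∩ ⟦in front of g⟧ = {a, b, c, e, i, j, n} ∩ {a, b, c, d, e, f, g, i, l, m} = {a, b, c, e, i}
⟦bead in front of g⟧ = {a, b, c, e, i}; f ∉ this set.

no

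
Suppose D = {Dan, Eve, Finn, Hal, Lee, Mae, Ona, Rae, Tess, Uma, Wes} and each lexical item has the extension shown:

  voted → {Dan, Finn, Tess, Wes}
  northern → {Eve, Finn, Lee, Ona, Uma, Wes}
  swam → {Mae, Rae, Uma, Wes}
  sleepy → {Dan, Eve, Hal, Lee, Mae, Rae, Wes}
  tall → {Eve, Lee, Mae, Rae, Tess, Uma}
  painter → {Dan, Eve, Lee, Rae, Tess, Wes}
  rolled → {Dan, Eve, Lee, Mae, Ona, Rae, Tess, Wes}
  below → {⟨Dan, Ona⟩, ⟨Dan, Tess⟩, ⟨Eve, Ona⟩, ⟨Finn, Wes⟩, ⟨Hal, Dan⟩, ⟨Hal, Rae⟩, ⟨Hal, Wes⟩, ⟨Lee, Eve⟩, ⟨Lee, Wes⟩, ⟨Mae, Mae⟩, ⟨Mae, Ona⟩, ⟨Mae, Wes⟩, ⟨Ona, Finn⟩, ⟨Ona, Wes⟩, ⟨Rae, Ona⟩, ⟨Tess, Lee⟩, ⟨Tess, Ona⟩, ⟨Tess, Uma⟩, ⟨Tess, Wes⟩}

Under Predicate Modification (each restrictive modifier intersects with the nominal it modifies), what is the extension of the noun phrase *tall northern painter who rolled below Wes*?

{Lee}

⟦who rolled⟧ = ⟦rolled⟧ = {Dan, Eve, Lee, Mae, Ona, Rae, Tess, Wes}
⟦below Wes⟧ = {x : ⟨x, Wes⟩ ∈ ⟦below⟧} = {Finn, Hal, Lee, Mae, Ona, Tess}
⟦painter⟧ = {Dan, Eve, Lee, Rae, Tess, Wes}
… ∩ ⟦who rolled⟧ = {Dan, Eve, Lee, Rae, Tess, Wes} ∩ {Dan, Eve, Lee, Mae, Ona, Rae, Tess, Wes} = {Dan, Eve, Lee, Rae, Tess, Wes}
… ∩ ⟦below Wes⟧ = {Dan, Eve, Lee, Rae, Tess, Wes} ∩ {Finn, Hal, Lee, Mae, Ona, Tess} = {Lee, Tess}
… ∩ ⟦tall⟧ = {Lee, Tess} ∩ {Eve, Lee, Mae, Rae, Tess, Uma} = {Lee, Tess}
… ∩ ⟦northern⟧ = {Lee, Tess} ∩ {Eve, Finn, Lee, Ona, Uma, Wes} = {Lee}
So ⟦tall northern painter who rolled below Wes⟧ = {Lee}.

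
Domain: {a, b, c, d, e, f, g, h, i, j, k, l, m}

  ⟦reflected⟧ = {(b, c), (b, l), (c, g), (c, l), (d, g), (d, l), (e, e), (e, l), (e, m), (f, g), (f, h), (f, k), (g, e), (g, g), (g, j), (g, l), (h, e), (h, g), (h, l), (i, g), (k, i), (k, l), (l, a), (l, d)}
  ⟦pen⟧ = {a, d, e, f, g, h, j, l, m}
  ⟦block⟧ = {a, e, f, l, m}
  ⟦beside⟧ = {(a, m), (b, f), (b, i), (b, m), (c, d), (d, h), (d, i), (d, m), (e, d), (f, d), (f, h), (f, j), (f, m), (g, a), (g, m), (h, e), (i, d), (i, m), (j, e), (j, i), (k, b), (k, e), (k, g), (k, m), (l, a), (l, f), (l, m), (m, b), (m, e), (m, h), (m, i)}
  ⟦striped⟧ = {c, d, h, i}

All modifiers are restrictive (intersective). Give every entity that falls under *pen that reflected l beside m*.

{d, g}

⟦that reflected l⟧ = {x : ⟨x, l⟩ ∈ ⟦reflected⟧} = {b, c, d, e, g, h, k}
⟦beside m⟧ = {x : ⟨x, m⟩ ∈ ⟦beside⟧} = {a, b, d, f, g, i, k, l}
⟦pen⟧ = {a, d, e, f, g, h, j, l, m}
… ∩ ⟦that reflected l⟧ = {a, d, e, f, g, h, j, l, m} ∩ {b, c, d, e, g, h, k} = {d, e, g, h}
… ∩ ⟦beside m⟧ = {d, e, g, h} ∩ {a, b, d, f, g, i, k, l} = {d, g}
So ⟦pen that reflected l beside m⟧ = {d, g}.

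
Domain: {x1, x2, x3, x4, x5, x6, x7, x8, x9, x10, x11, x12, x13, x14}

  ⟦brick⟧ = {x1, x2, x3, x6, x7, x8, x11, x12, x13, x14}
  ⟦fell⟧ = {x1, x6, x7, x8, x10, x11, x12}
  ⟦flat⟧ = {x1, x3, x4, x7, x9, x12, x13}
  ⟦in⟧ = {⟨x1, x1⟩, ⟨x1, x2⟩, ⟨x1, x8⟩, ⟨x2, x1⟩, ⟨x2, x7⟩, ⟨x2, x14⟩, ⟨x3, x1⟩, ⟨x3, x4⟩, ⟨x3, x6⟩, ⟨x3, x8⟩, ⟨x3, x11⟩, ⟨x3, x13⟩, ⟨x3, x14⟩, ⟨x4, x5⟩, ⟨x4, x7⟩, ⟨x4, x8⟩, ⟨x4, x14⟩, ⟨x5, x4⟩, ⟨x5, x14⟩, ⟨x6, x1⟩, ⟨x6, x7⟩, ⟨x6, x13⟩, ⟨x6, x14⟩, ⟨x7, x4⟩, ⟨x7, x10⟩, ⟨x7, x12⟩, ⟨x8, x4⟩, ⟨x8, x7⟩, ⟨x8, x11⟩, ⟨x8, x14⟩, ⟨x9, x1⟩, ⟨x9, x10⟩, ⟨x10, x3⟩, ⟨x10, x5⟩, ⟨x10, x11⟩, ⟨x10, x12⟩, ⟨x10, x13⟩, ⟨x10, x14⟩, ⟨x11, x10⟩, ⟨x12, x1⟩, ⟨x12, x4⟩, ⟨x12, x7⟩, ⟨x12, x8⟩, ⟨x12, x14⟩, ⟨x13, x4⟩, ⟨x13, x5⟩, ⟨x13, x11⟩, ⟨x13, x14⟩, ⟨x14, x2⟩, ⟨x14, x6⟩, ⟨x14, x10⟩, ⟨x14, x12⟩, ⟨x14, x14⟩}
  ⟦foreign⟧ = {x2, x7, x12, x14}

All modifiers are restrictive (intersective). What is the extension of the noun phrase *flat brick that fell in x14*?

{x12}

⟦that fell⟧ = ⟦fell⟧ = {x1, x6, x7, x8, x10, x11, x12}
⟦in x14⟧ = {x : ⟨x, x14⟩ ∈ ⟦in⟧} = {x2, x3, x4, x5, x6, x8, x10, x12, x13, x14}
⟦brick⟧ = {x1, x2, x3, x6, x7, x8, x11, x12, x13, x14}
… ∩ ⟦that fell⟧ = {x1, x2, x3, x6, x7, x8, x11, x12, x13, x14} ∩ {x1, x6, x7, x8, x10, x11, x12} = {x1, x6, x7, x8, x11, x12}
… ∩ ⟦in x14⟧ = {x1, x6, x7, x8, x11, x12} ∩ {x2, x3, x4, x5, x6, x8, x10, x12, x13, x14} = {x6, x8, x12}
… ∩ ⟦flat⟧ = {x6, x8, x12} ∩ {x1, x3, x4, x7, x9, x12, x13} = {x12}
So ⟦flat brick that fell in x14⟧ = {x12}.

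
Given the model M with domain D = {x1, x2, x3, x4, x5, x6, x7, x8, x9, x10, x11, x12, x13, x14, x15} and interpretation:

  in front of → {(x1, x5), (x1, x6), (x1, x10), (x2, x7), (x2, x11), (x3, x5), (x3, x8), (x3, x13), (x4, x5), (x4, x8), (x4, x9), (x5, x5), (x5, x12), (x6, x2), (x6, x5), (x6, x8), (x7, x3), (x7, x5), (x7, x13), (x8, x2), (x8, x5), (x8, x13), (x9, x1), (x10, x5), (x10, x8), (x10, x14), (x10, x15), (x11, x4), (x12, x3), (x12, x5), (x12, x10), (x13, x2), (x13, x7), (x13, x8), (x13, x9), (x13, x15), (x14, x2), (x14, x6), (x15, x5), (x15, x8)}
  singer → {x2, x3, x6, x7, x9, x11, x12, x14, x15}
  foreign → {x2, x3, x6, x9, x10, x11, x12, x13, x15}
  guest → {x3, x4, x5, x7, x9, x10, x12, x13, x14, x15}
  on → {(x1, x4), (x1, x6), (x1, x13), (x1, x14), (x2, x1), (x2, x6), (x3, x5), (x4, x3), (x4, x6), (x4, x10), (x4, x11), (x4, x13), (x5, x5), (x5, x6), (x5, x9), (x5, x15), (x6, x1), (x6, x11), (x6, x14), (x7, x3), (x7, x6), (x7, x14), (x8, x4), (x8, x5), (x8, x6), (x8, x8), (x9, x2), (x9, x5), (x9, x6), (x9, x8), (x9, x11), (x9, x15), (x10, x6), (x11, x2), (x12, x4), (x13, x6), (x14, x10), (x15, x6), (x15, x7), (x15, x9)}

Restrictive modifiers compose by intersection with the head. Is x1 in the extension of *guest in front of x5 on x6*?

⟦in front of x5⟧ = {x : ⟨x, x5⟩ ∈ ⟦in front of⟧} = {x1, x3, x4, x5, x6, x7, x8, x10, x12, x15}
⟦on x6⟧ = {x : ⟨x, x6⟩ ∈ ⟦on⟧} = {x1, x2, x4, x5, x7, x8, x9, x10, x13, x15}
⟦guest⟧ = {x3, x4, x5, x7, x9, x10, x12, x13, x14, x15}
… ∩ ⟦in front of x5⟧ = {x3, x4, x5, x7, x9, x10, x12, x13, x14, x15} ∩ {x1, x3, x4, x5, x6, x7, x8, x10, x12, x15} = {x3, x4, x5, x7, x10, x12, x15}
… ∩ ⟦on x6⟧ = {x3, x4, x5, x7, x10, x12, x15} ∩ {x1, x2, x4, x5, x7, x8, x9, x10, x13, x15} = {x4, x5, x7, x10, x15}
⟦guest in front of x5 on x6⟧ = {x4, x5, x7, x10, x15}; x1 ∉ this set.

no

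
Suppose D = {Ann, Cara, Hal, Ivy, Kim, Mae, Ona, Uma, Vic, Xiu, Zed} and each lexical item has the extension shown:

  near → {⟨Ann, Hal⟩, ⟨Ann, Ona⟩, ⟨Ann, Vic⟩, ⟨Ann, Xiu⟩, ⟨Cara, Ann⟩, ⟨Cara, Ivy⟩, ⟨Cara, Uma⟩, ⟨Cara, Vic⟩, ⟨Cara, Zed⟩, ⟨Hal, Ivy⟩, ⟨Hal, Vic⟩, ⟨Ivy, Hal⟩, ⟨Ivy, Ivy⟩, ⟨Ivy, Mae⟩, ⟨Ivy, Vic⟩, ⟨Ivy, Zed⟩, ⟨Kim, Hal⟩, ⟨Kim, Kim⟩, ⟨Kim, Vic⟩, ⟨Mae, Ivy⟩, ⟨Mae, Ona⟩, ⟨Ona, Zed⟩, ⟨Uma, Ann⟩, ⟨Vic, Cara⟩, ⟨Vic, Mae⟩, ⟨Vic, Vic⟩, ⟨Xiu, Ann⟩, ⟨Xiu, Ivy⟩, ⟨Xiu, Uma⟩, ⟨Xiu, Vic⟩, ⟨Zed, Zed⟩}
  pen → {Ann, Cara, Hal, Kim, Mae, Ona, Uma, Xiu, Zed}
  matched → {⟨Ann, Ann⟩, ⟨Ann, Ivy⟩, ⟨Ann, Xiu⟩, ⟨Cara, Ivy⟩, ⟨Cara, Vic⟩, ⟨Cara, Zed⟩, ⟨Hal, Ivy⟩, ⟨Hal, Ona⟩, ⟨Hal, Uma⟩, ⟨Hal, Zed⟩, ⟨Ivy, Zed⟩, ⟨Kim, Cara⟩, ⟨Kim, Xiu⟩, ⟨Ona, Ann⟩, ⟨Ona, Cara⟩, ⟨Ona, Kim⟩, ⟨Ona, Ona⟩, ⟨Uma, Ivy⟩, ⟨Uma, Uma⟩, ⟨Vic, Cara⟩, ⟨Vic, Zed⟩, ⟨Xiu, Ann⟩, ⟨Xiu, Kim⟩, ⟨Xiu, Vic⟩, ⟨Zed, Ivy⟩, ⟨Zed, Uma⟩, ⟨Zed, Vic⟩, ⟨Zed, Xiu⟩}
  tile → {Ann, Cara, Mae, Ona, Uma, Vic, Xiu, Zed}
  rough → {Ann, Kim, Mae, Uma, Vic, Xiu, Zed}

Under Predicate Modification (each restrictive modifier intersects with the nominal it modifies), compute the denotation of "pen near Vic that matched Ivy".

⟦near Vic⟧ = {x : ⟨x, Vic⟩ ∈ ⟦near⟧} = {Ann, Cara, Hal, Ivy, Kim, Vic, Xiu}
⟦that matched Ivy⟧ = {x : ⟨x, Ivy⟩ ∈ ⟦matched⟧} = {Ann, Cara, Hal, Uma, Zed}
⟦pen⟧ = {Ann, Cara, Hal, Kim, Mae, Ona, Uma, Xiu, Zed}
… ∩ ⟦near Vic⟧ = {Ann, Cara, Hal, Kim, Mae, Ona, Uma, Xiu, Zed} ∩ {Ann, Cara, Hal, Ivy, Kim, Vic, Xiu} = {Ann, Cara, Hal, Kim, Xiu}
… ∩ ⟦that matched Ivy⟧ = {Ann, Cara, Hal, Kim, Xiu} ∩ {Ann, Cara, Hal, Uma, Zed} = {Ann, Cara, Hal}
So ⟦pen near Vic that matched Ivy⟧ = {Ann, Cara, Hal}.

{Ann, Cara, Hal}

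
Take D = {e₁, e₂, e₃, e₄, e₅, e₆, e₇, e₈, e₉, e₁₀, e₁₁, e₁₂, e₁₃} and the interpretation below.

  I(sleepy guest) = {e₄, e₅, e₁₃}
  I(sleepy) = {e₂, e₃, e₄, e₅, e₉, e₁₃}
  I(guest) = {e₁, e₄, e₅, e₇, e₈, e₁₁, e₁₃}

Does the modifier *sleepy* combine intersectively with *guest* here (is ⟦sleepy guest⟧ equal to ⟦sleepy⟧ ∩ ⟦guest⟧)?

⟦sleepy⟧ ∩ ⟦guest⟧ = {e₂, e₃, e₄, e₅, e₉, e₁₃} ∩ {e₁, e₄, e₅, e₇, e₈, e₁₁, e₁₃} = {e₄, e₅, e₁₃}
Observed ⟦sleepy guest⟧ = {e₄, e₅, e₁₃}.
These coincide, so the modifier is intersective here.

yes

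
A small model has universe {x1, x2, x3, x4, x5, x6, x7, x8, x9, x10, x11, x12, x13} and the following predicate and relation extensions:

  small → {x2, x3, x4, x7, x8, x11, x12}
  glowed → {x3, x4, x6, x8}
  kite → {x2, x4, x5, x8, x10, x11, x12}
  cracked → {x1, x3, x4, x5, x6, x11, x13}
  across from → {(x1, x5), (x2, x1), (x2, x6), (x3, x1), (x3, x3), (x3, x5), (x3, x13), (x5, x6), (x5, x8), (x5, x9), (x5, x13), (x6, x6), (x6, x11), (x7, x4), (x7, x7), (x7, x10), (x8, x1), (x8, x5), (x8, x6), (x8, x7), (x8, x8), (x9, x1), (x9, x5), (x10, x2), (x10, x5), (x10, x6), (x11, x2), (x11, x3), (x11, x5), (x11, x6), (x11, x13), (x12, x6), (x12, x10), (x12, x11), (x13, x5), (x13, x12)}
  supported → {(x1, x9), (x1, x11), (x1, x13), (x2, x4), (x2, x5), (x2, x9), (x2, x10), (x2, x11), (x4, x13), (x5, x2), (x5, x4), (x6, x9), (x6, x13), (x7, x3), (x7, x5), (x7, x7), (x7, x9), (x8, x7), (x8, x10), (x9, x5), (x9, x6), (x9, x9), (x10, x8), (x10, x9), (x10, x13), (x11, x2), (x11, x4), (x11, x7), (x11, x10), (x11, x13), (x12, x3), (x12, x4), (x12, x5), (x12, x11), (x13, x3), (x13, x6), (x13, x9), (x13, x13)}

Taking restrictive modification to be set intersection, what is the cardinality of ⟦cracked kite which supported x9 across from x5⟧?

⟦which supported x9⟧ = {x : ⟨x, x9⟩ ∈ ⟦supported⟧} = {x1, x2, x6, x7, x9, x10, x13}
⟦across from x5⟧ = {x : ⟨x, x5⟩ ∈ ⟦across from⟧} = {x1, x3, x8, x9, x10, x11, x13}
⟦kite⟧ = {x2, x4, x5, x8, x10, x11, x12}
… ∩ ⟦which supported x9⟧ = {x2, x4, x5, x8, x10, x11, x12} ∩ {x1, x2, x6, x7, x9, x10, x13} = {x2, x10}
… ∩ ⟦across from x5⟧ = {x2, x10} ∩ {x1, x3, x8, x9, x10, x11, x13} = {x10}
… ∩ ⟦cracked⟧ = {x10} ∩ {x1, x3, x4, x5, x6, x11, x13} = ∅
⟦cracked kite which supported x9 across from x5⟧ = ∅, so the cardinality is 0.

0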